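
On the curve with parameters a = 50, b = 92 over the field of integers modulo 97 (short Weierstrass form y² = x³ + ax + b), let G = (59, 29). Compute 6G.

Double-and-add on 6 = (110)₂. Start with G = (59, 29) for the leading 1-bit.
double: tangent at (59, 29): λ = (3·59² + 50)/(2·29) ≡ 17/58. 58⁻¹ ≡ 92 (mod 97), so λ ≡ 17·92 ≡ 12.
  x = λ² - 59 - 59 = 144 - 118 ≡ 26; y = λ·(59 - 26) - 29 ≡ 76. → (26, 76)
add G: (26, 76) + (59, 29). λ = (29 - 76)/(59 - 26) ≡ 50/33 mod 97. 33⁻¹ ≡ 50 (mod 97), so λ ≡ 75.
  x = λ² - 26 - 59 = 5625 - 85 ≡ 11; y = λ·(26 - 11) - 76 ≡ 79. → (11, 79)
double: tangent at (11, 79): λ = (3·11² + 50)/(2·79) ≡ 25/61. 61⁻¹ ≡ 35 (mod 97), so λ ≡ 25·35 ≡ 2.
  x = λ² - 11 - 11 = 4 - 22 ≡ 79; y = λ·(11 - 79) - 79 ≡ 76. → (79, 76)

(79, 76)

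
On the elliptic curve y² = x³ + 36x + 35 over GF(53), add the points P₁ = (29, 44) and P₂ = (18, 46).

(29, 44) + (18, 46). λ = (46 - 44)/(18 - 29) ≡ 2/42 mod 53. 42⁻¹ ≡ 24 (mod 53) since 42·24 = 1008 ≡ 1, so λ ≡ 48.
  x = λ² - 29 - 18 = 2304 - 47 ≡ 31; y = λ·(29 - 31) - 44 ≡ 19. → (31, 19)

(31, 19)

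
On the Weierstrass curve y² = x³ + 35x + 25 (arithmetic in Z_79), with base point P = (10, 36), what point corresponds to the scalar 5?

Double-and-add on 5 = (101)₂. Start with P = (10, 36) for the leading 1-bit.
double: tangent at (10, 36): λ = (3·10² + 35)/(2·36) ≡ 19/72. 72⁻¹ ≡ 45 (mod 79) since 72·45 = 3240 ≡ 1, so λ ≡ 19·45 ≡ 65.
  x = λ² - 10 - 10 = 4225 - 20 ≡ 18; y = λ·(10 - 18) - 36 ≡ 76. → (18, 76)
double: tangent at (18, 76): λ = (3·18² + 35)/(2·76) ≡ 59/73. 73⁻¹ ≡ 13 (mod 79) since 73·13 = 949 ≡ 1, so λ ≡ 59·13 ≡ 56.
  x = λ² - 18 - 18 = 3136 - 36 ≡ 19; y = λ·(18 - 19) - 76 ≡ 26. → (19, 26)
add P: (19, 26) + (10, 36). λ = (36 - 26)/(10 - 19) ≡ 10/70 mod 79. 70⁻¹ ≡ 35 (mod 79), so λ ≡ 34.
  x = λ² - 19 - 10 = 1156 - 29 ≡ 21; y = λ·(19 - 21) - 26 ≡ 64. → (21, 64)

(21, 64)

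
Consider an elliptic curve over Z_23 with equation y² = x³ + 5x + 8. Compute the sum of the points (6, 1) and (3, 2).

(6, 1) + (3, 2). λ = (2 - 1)/(3 - 6) ≡ 1/20 mod 23. 20⁻¹ ≡ 15 (mod 23), so λ ≡ 15.
  x = λ² - 6 - 3 = 225 - 9 ≡ 9; y = λ·(6 - 9) - 1 ≡ 0. → (9, 0)

(9, 0)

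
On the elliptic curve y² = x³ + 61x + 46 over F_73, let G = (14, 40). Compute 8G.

(22, 8)

Double-and-add on 8 = (1000)₂. Start with G = (14, 40) for the leading 1-bit.
double: tangent at (14, 40): λ = (3·14² + 61)/(2·40) ≡ 65/7. 7⁻¹ ≡ 21 (mod 73) since 7·21 = 147 ≡ 1, so λ ≡ 65·21 ≡ 51.
  x = λ² - 14 - 14 = 2601 - 28 ≡ 18; y = λ·(14 - 18) - 40 ≡ 48. → (18, 48)
double: tangent at (18, 48): λ = (3·18² + 61)/(2·48) ≡ 11/23. 23⁻¹ ≡ 54 (mod 73), so λ ≡ 11·54 ≡ 10.
  x = λ² - 18 - 18 = 100 - 36 ≡ 64; y = λ·(18 - 64) - 48 ≡ 3. → (64, 3)
double: tangent at (64, 3): λ = (3·64² + 61)/(2·3) ≡ 12/6. 6⁻¹ ≡ 61 (mod 73) since 6·61 = 366 ≡ 1, so λ ≡ 12·61 ≡ 2.
  x = λ² - 64 - 64 = 4 - 128 ≡ 22; y = λ·(64 - 22) - 3 ≡ 8. → (22, 8)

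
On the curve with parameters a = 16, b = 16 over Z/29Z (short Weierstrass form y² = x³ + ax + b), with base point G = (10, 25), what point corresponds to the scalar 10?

(0, 4)

Repeated addition: build up to 10G.
2G: tangent at (10, 25): λ = (3·10² + 16)/(2·25) ≡ 26/21. 21⁻¹ ≡ 18 (mod 29) since 21·18 = 378 ≡ 1, so λ ≡ 26·18 ≡ 4.
  x = λ² - 10 - 10 = 16 - 20 ≡ 25; y = λ·(10 - 25) - 25 ≡ 2. → (25, 2)
3G: (25, 2) + (10, 25). λ = (25 - 2)/(10 - 25) ≡ 23/14 mod 29. 14⁻¹ ≡ 27 (mod 29) since 14·27 = 378 ≡ 1, so λ ≡ 12.
  x = λ² - 25 - 10 = 144 - 35 ≡ 22; y = λ·(25 - 22) - 2 ≡ 5. → (22, 5)
4G: (22, 5) + (10, 25). λ = (25 - 5)/(10 - 22) ≡ 20/17 mod 29. 17⁻¹ ≡ 12 (mod 29), so λ ≡ 8.
  x = λ² - 22 - 10 = 64 - 32 ≡ 3; y = λ·(22 - 3) - 5 ≡ 2. → (3, 2)
5G: (3, 2) + (10, 25). λ = (25 - 2)/(10 - 3) ≡ 23/7 mod 29. 7⁻¹ ≡ 25 (mod 29), so λ ≡ 24.
  x = λ² - 3 - 10 = 576 - 13 ≡ 12; y = λ·(3 - 12) - 2 ≡ 14. → (12, 14)
6G: (12, 14) + (10, 25). λ = (25 - 14)/(10 - 12) ≡ 11/27 mod 29. 27⁻¹ ≡ 14 (mod 29), so λ ≡ 9.
  x = λ² - 12 - 10 = 81 - 22 ≡ 1; y = λ·(12 - 1) - 14 ≡ 27. → (1, 27)
7G: (1, 27) + (10, 25). λ = (25 - 27)/(10 - 1) ≡ 27/9 mod 29. 9⁻¹ ≡ 13 (mod 29), so λ ≡ 3.
  x = λ² - 1 - 10 = 9 - 11 ≡ 27; y = λ·(1 - 27) - 27 ≡ 11. → (27, 11)
8G: (27, 11) + (10, 25). λ = (25 - 11)/(10 - 27) ≡ 14/12 mod 29. 12⁻¹ ≡ 17 (mod 29) since 12·17 = 204 ≡ 1, so λ ≡ 6.
  x = λ² - 27 - 10 = 36 - 37 ≡ 28; y = λ·(27 - 28) - 11 ≡ 12. → (28, 12)
9G: (28, 12) + (10, 25). λ = (25 - 12)/(10 - 28) ≡ 13/11 mod 29. 11⁻¹ ≡ 8 (mod 29), so λ ≡ 17.
  x = λ² - 28 - 10 = 289 - 38 ≡ 19; y = λ·(28 - 19) - 12 ≡ 25. → (19, 25)
10G: (19, 25) + (10, 25). λ = (25 - 25)/(10 - 19) ≡ 0/20 mod 29. 20⁻¹ ≡ 16 (mod 29), so λ ≡ 0.
  x = λ² - 19 - 10 = 0 - 29 ≡ 0; y = λ·(19 - 0) - 25 ≡ 4. → (0, 4)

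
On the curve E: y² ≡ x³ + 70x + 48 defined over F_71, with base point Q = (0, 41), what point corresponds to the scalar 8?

(52, 33)

Repeated addition: build up to 8Q.
2Q: tangent at (0, 41): λ = (3·0² + 70)/(2·41) ≡ 70/11. 11⁻¹ ≡ 13 (mod 71), so λ ≡ 70·13 ≡ 58.
  x = λ² - 0 - 0 = 3364 - 0 ≡ 27; y = λ·(0 - 27) - 41 ≡ 26. → (27, 26)
3Q: (27, 26) + (0, 41). λ = (41 - 26)/(0 - 27) ≡ 15/44 mod 71. 44⁻¹ ≡ 21 (mod 71), so λ ≡ 31.
  x = λ² - 27 - 0 = 961 - 27 ≡ 11; y = λ·(27 - 11) - 26 ≡ 44. → (11, 44)
4Q: (11, 44) + (0, 41). λ = (41 - 44)/(0 - 11) ≡ 68/60 mod 71. 60⁻¹ ≡ 58 (mod 71), so λ ≡ 39.
  x = λ² - 11 - 0 = 1521 - 11 ≡ 19; y = λ·(11 - 19) - 44 ≡ 70. → (19, 70)
5Q: (19, 70) + (0, 41). λ = (41 - 70)/(0 - 19) ≡ 42/52 mod 71. 52⁻¹ ≡ 56 (mod 71), so λ ≡ 9.
  x = λ² - 19 - 0 = 81 - 19 ≡ 62; y = λ·(19 - 62) - 70 ≡ 40. → (62, 40)
6Q: (62, 40) + (0, 41). λ = (41 - 40)/(0 - 62) ≡ 1/9 mod 71. 9⁻¹ ≡ 8 (mod 71), so λ ≡ 8.
  x = λ² - 62 - 0 = 64 - 62 ≡ 2; y = λ·(62 - 2) - 40 ≡ 14. → (2, 14)
7Q: (2, 14) + (0, 41). λ = (41 - 14)/(0 - 2) ≡ 27/69 mod 71. 69⁻¹ ≡ 35 (mod 71), so λ ≡ 22.
  x = λ² - 2 - 0 = 484 - 2 ≡ 56; y = λ·(2 - 56) - 14 ≡ 5. → (56, 5)
8Q: (56, 5) + (0, 41). λ = (41 - 5)/(0 - 56) ≡ 36/15 mod 71. 15⁻¹ ≡ 19 (mod 71), so λ ≡ 45.
  x = λ² - 56 - 0 = 2025 - 56 ≡ 52; y = λ·(56 - 52) - 5 ≡ 33. → (52, 33)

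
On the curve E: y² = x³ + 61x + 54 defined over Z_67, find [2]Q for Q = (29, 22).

tangent at (29, 22): λ = (3·29² + 61)/(2·22) ≡ 38/44. 44⁻¹ ≡ 32 (mod 67), so λ ≡ 38·32 ≡ 10.
  x = λ² - 29 - 29 = 100 - 58 ≡ 42; y = λ·(29 - 42) - 22 ≡ 49. → (42, 49)

(42, 49)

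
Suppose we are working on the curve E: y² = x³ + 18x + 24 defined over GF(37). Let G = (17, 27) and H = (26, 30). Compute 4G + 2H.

First 4G:
Double-and-add on 4 = (100)₂. Start with G = (17, 27) for the leading 1-bit.
double: tangent at (17, 27): λ = (3·17² + 18)/(2·27) ≡ 34/17. 17⁻¹ ≡ 24 (mod 37) since 17·24 = 408 ≡ 1, so λ ≡ 34·24 ≡ 2.
  x = λ² - 17 - 17 = 4 - 34 ≡ 7; y = λ·(17 - 7) - 27 ≡ 30. → (7, 30)
double: tangent at (7, 30): λ = (3·7² + 18)/(2·30) ≡ 17/23. 23⁻¹ ≡ 29 (mod 37), so λ ≡ 17·29 ≡ 12.
  x = λ² - 7 - 7 = 144 - 14 ≡ 19; y = λ·(7 - 19) - 30 ≡ 11. → (19, 11)
4G = (19, 11).
Next 2H:
Repeated addition: build up to 2H.
2H: tangent at (26, 30): λ = (3·26² + 18)/(2·30) ≡ 11/23. 23⁻¹ ≡ 29 (mod 37) since 23·29 = 667 ≡ 1, so λ ≡ 11·29 ≡ 23.
  x = λ² - 26 - 26 = 529 - 52 ≡ 33; y = λ·(26 - 33) - 30 ≡ 31. → (33, 31)
2H = (33, 31).
Finally 4G + 2H:
(19, 11) + (33, 31). λ = (31 - 11)/(33 - 19) ≡ 20/14 mod 37. 14⁻¹ ≡ 8 (mod 37) since 14·8 = 112 ≡ 1, so λ ≡ 12.
  x = λ² - 19 - 33 = 144 - 52 ≡ 18; y = λ·(19 - 18) - 11 ≡ 1. → (18, 1)

(18, 1)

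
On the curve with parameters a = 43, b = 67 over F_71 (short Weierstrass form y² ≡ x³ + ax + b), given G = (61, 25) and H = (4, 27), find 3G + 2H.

(39, 28)

First 3G:
Repeated addition: build up to 3G.
2G: tangent at (61, 25): λ = (3·61² + 43)/(2·25) ≡ 59/50. 50⁻¹ ≡ 27 (mod 71), so λ ≡ 59·27 ≡ 31.
  x = λ² - 61 - 61 = 961 - 122 ≡ 58; y = λ·(61 - 58) - 25 ≡ 68. → (58, 68)
3G: (58, 68) + (61, 25). λ = (25 - 68)/(61 - 58) ≡ 28/3 mod 71. 3⁻¹ ≡ 24 (mod 71) since 3·24 = 72 ≡ 1, so λ ≡ 33.
  x = λ² - 58 - 61 = 1089 - 119 ≡ 47; y = λ·(58 - 47) - 68 ≡ 11. → (47, 11)
3G = (47, 11).
Next 2H:
Repeated addition: build up to 2H.
2H: tangent at (4, 27): λ = (3·4² + 43)/(2·27) ≡ 20/54. 54⁻¹ ≡ 25 (mod 71) since 54·25 = 1350 ≡ 1, so λ ≡ 20·25 ≡ 3.
  x = λ² - 4 - 4 = 9 - 8 ≡ 1; y = λ·(4 - 1) - 27 ≡ 53. → (1, 53)
2H = (1, 53).
Finally 3G + 2H:
(47, 11) + (1, 53). λ = (53 - 11)/(1 - 47) ≡ 42/25 mod 71. 25⁻¹ ≡ 54 (mod 71), so λ ≡ 67.
  x = λ² - 47 - 1 = 4489 - 48 ≡ 39; y = λ·(47 - 39) - 11 ≡ 28. → (39, 28)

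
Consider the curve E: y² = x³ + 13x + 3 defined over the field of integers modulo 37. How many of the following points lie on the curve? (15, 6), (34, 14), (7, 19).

1

(15, 6): 6² ≡ 36, rhs ≡ 21 → off.
(34, 14): 14² ≡ 11, rhs ≡ 11 → on.
(7, 19): 19² ≡ 28, rhs ≡ 30 → off.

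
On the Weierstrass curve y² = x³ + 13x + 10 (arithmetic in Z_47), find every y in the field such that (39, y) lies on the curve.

x³ + 13x + 10 = 59836 ≡ 5 (mod 47).
5 is a non-residue mod 47; no y exists.

none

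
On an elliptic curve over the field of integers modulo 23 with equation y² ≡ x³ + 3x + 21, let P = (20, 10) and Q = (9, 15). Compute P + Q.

(2, 9)

(20, 10) + (9, 15). λ = (15 - 10)/(9 - 20) ≡ 5/12 mod 23. 12⁻¹ ≡ 2 (mod 23) since 12·2 = 24 ≡ 1, so λ ≡ 10.
  x = λ² - 20 - 9 = 100 - 29 ≡ 2; y = λ·(20 - 2) - 10 ≡ 9. → (2, 9)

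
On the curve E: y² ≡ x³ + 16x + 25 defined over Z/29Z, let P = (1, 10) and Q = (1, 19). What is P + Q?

The two points share x = 1 and their y-coordinates satisfy 10 + 19 ≡ 0 (mod 29), so they are inverses. Their sum is O.

O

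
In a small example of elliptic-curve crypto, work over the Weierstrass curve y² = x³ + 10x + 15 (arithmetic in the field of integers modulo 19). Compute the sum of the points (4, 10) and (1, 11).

(4, 10) + (1, 11). λ = (11 - 10)/(1 - 4) ≡ 1/16 mod 19. 16⁻¹ ≡ 6 (mod 19), so λ ≡ 6.
  x = λ² - 4 - 1 = 36 - 5 ≡ 12; y = λ·(4 - 12) - 10 ≡ 18. → (12, 18)

(12, 18)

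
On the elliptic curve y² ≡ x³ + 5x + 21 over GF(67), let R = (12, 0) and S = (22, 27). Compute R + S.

(12, 0) + (22, 27). λ = (27 - 0)/(22 - 12) ≡ 27/10 mod 67. 10⁻¹ ≡ 47 (mod 67) since 10·47 = 470 ≡ 1, so λ ≡ 63.
  x = λ² - 12 - 22 = 3969 - 34 ≡ 49; y = λ·(12 - 49) - 0 ≡ 14. → (49, 14)

(49, 14)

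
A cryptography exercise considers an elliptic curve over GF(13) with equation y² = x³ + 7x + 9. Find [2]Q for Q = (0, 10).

(1, 2)

tangent at (0, 10): λ = (3·0² + 7)/(2·10) ≡ 7/7. 7⁻¹ ≡ 2 (mod 13), so λ ≡ 7·2 ≡ 1.
  x = λ² - 0 - 0 = 1 - 0 ≡ 1; y = λ·(0 - 1) - 10 ≡ 2. → (1, 2)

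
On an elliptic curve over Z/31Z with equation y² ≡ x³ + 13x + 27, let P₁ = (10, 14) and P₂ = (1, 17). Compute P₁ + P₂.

(10, 14) + (1, 17). λ = (17 - 14)/(1 - 10) ≡ 3/22 mod 31. 22⁻¹ ≡ 24 (mod 31), so λ ≡ 10.
  x = λ² - 10 - 1 = 100 - 11 ≡ 27; y = λ·(10 - 27) - 14 ≡ 2. → (27, 2)

(27, 2)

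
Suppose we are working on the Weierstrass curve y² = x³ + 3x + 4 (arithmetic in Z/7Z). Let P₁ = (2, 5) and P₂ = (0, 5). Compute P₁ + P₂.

(2, 5) + (0, 5). λ = (5 - 5)/(0 - 2) ≡ 0/5 mod 7. 5⁻¹ ≡ 3 (mod 7), so λ ≡ 0.
  x = λ² - 2 - 0 = 0 - 2 ≡ 5; y = λ·(2 - 5) - 5 ≡ 2. → (5, 2)

(5, 2)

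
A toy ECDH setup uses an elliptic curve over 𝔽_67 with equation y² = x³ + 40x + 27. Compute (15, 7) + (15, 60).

The two points share x = 15 and their y-coordinates satisfy 7 + 60 ≡ 0 (mod 67), so they are inverses. Their sum is O.

O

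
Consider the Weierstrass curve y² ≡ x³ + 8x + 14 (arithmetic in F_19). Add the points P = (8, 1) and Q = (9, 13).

(13, 15)

(8, 1) + (9, 13). λ = (13 - 1)/(9 - 8) ≡ 12/1 mod 19. 1⁻¹ ≡ 1 (mod 19) since 1·1 = 1 ≡ 1, so λ ≡ 12.
  x = λ² - 8 - 9 = 144 - 17 ≡ 13; y = λ·(8 - 13) - 1 ≡ 15. → (13, 15)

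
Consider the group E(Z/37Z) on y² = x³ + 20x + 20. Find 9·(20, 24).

(8, 27)

Write P = (20, 24).
Double-and-add on 9 = (1001)₂. Start with P = (20, 24) for the leading 1-bit.
double: tangent at (20, 24): λ = (3·20² + 20)/(2·24) ≡ 36/11. 11⁻¹ ≡ 27 (mod 37), so λ ≡ 36·27 ≡ 10.
  x = λ² - 20 - 20 = 100 - 40 ≡ 23; y = λ·(20 - 23) - 24 ≡ 20. → (23, 20)
double: tangent at (23, 20): λ = (3·23² + 20)/(2·20) ≡ 16/3. 3⁻¹ ≡ 25 (mod 37), so λ ≡ 16·25 ≡ 30.
  x = λ² - 23 - 23 = 900 - 46 ≡ 3; y = λ·(23 - 3) - 20 ≡ 25. → (3, 25)
double: tangent at (3, 25): λ = (3·3² + 20)/(2·25) ≡ 10/13. 13⁻¹ ≡ 20 (mod 37), so λ ≡ 10·20 ≡ 15.
  x = λ² - 3 - 3 = 225 - 6 ≡ 34; y = λ·(3 - 34) - 25 ≡ 28. → (34, 28)
add P: (34, 28) + (20, 24). λ = (24 - 28)/(20 - 34) ≡ 33/23 mod 37. 23⁻¹ ≡ 29 (mod 37), so λ ≡ 32.
  x = λ² - 34 - 20 = 1024 - 54 ≡ 8; y = λ·(34 - 8) - 28 ≡ 27. → (8, 27)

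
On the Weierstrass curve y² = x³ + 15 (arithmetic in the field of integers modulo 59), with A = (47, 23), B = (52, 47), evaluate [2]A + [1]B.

First 2A:
Repeated addition: build up to 2A.
2A: tangent at (47, 23): λ = (3·47² + 0)/(2·23) ≡ 19/46. 46⁻¹ ≡ 9 (mod 59) since 46·9 = 414 ≡ 1, so λ ≡ 19·9 ≡ 53.
  x = λ² - 47 - 47 = 2809 - 94 ≡ 1; y = λ·(47 - 1) - 23 ≡ 55. → (1, 55)
2A = (1, 55).
Finally 2A + B:
(1, 55) + (52, 47). λ = (47 - 55)/(52 - 1) ≡ 51/51 mod 59. 51⁻¹ ≡ 22 (mod 59) since 51·22 = 1122 ≡ 1, so λ ≡ 1.
  x = λ² - 1 - 52 = 1 - 53 ≡ 7; y = λ·(1 - 7) - 55 ≡ 57. → (7, 57)

(7, 57)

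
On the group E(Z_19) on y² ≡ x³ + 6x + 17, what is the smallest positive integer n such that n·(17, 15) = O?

5

2P: tangent at (17, 15): λ = (3·17² + 6)/(2·15) ≡ 18/11. 11⁻¹ ≡ 7 (mod 19), so λ ≡ 18·7 ≡ 12.
  x = λ² - 17 - 17 = 144 - 34 ≡ 15; y = λ·(17 - 15) - 15 ≡ 9. → (15, 9)
3P: (15, 9) + (17, 15). λ = (15 - 9)/(17 - 15) ≡ 6/2 mod 19. 2⁻¹ ≡ 10 (mod 19), so λ ≡ 3.
  x = λ² - 15 - 17 = 9 - 32 ≡ 15; y = λ·(15 - 15) - 9 ≡ 10. → (15, 10)
4P: (15, 10) + (17, 15). λ = (15 - 10)/(17 - 15) ≡ 5/2 mod 19. 2⁻¹ ≡ 10 (mod 19), so λ ≡ 12.
  x = λ² - 15 - 17 = 144 - 32 ≡ 17; y = λ·(15 - 17) - 10 ≡ 4. → (17, 4)
5P: (17, 4) + (17, 15): same x and y₁ ≡ -y₂, so the sum is O.
5P = O, so the order is 5.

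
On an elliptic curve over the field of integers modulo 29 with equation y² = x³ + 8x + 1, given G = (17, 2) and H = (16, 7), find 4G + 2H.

First 4G:
Double-and-add on 4 = (100)₂. Start with G = (17, 2) for the leading 1-bit.
double: tangent at (17, 2): λ = (3·17² + 8)/(2·2) ≡ 5/4. 4⁻¹ ≡ 22 (mod 29), so λ ≡ 5·22 ≡ 23.
  x = λ² - 17 - 17 = 529 - 34 ≡ 2; y = λ·(17 - 2) - 2 ≡ 24. → (2, 24)
double: tangent at (2, 24): λ = (3·2² + 8)/(2·24) ≡ 20/19. 19⁻¹ ≡ 26 (mod 29), so λ ≡ 20·26 ≡ 27.
  x = λ² - 2 - 2 = 729 - 4 ≡ 0; y = λ·(2 - 0) - 24 ≡ 1. → (0, 1)
4G = (0, 1).
Next 2H:
Repeated addition: build up to 2H.
2H: tangent at (16, 7): λ = (3·16² + 8)/(2·7) ≡ 22/14. 14⁻¹ ≡ 27 (mod 29), so λ ≡ 22·27 ≡ 14.
  x = λ² - 16 - 16 = 196 - 32 ≡ 19; y = λ·(16 - 19) - 7 ≡ 9. → (19, 9)
2H = (19, 9).
Finally 4G + 2H:
(0, 1) + (19, 9). λ = (9 - 1)/(19 - 0) ≡ 8/19 mod 29. 19⁻¹ ≡ 26 (mod 29), so λ ≡ 5.
  x = λ² - 0 - 19 = 25 - 19 ≡ 6; y = λ·(0 - 6) - 1 ≡ 27. → (6, 27)

(6, 27)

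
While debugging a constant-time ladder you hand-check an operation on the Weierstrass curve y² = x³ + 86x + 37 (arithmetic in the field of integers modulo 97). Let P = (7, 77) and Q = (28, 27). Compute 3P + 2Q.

First 3P:
Repeated addition: build up to 3P.
2P: tangent at (7, 77): λ = (3·7² + 86)/(2·77) ≡ 39/57. 57⁻¹ ≡ 80 (mod 97) since 57·80 = 4560 ≡ 1, so λ ≡ 39·80 ≡ 16.
  x = λ² - 7 - 7 = 256 - 14 ≡ 48; y = λ·(7 - 48) - 77 ≡ 43. → (48, 43)
3P: (48, 43) + (7, 77). λ = (77 - 43)/(7 - 48) ≡ 34/56 mod 97. 56⁻¹ ≡ 26 (mod 97) since 56·26 = 1456 ≡ 1, so λ ≡ 11.
  x = λ² - 48 - 7 = 121 - 55 ≡ 66; y = λ·(48 - 66) - 43 ≡ 50. → (66, 50)
3P = (66, 50).
Next 2Q:
Repeated addition: build up to 2Q.
2Q: tangent at (28, 27): λ = (3·28² + 86)/(2·27) ≡ 13/54. 54⁻¹ ≡ 9 (mod 97) since 54·9 = 486 ≡ 1, so λ ≡ 13·9 ≡ 20.
  x = λ² - 28 - 28 = 400 - 56 ≡ 53; y = λ·(28 - 53) - 27 ≡ 55. → (53, 55)
2Q = (53, 55).
Finally 3P + 2Q:
(66, 50) + (53, 55). λ = (55 - 50)/(53 - 66) ≡ 5/84 mod 97. 84⁻¹ ≡ 82 (mod 97), so λ ≡ 22.
  x = λ² - 66 - 53 = 484 - 119 ≡ 74; y = λ·(66 - 74) - 50 ≡ 65. → (74, 65)

(74, 65)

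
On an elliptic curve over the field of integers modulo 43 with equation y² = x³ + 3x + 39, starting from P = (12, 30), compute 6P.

Repeated addition: build up to 6P.
2P: tangent at (12, 30): λ = (3·12² + 3)/(2·30) ≡ 5/17. 17⁻¹ ≡ 38 (mod 43) since 17·38 = 646 ≡ 1, so λ ≡ 5·38 ≡ 18.
  x = λ² - 12 - 12 = 324 - 24 ≡ 42; y = λ·(12 - 42) - 30 ≡ 32. → (42, 32)
3P: (42, 32) + (12, 30). λ = (30 - 32)/(12 - 42) ≡ 41/13 mod 43. 13⁻¹ ≡ 10 (mod 43), so λ ≡ 23.
  x = λ² - 42 - 12 = 529 - 54 ≡ 2; y = λ·(42 - 2) - 32 ≡ 28. → (2, 28)
4P: (2, 28) + (12, 30). λ = (30 - 28)/(12 - 2) ≡ 2/10 mod 43. 10⁻¹ ≡ 13 (mod 43), so λ ≡ 26.
  x = λ² - 2 - 12 = 676 - 14 ≡ 17; y = λ·(2 - 17) - 28 ≡ 12. → (17, 12)
5P: (17, 12) + (12, 30). λ = (30 - 12)/(12 - 17) ≡ 18/38 mod 43. 38⁻¹ ≡ 17 (mod 43) since 38·17 = 646 ≡ 1, so λ ≡ 5.
  x = λ² - 17 - 12 = 25 - 29 ≡ 39; y = λ·(17 - 39) - 12 ≡ 7. → (39, 7)
6P: (39, 7) + (12, 30). λ = (30 - 7)/(12 - 39) ≡ 23/16 mod 43. 16⁻¹ ≡ 35 (mod 43) since 16·35 = 560 ≡ 1, so λ ≡ 31.
  x = λ² - 39 - 12 = 961 - 51 ≡ 7; y = λ·(39 - 7) - 7 ≡ 39. → (7, 39)

(7, 39)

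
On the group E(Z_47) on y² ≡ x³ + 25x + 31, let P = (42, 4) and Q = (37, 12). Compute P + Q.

(42, 4) + (37, 12). λ = (12 - 4)/(37 - 42) ≡ 8/42 mod 47. 42⁻¹ ≡ 28 (mod 47), so λ ≡ 36.
  x = λ² - 42 - 37 = 1296 - 79 ≡ 42; y = λ·(42 - 42) - 4 ≡ 43. → (42, 43)

(42, 43)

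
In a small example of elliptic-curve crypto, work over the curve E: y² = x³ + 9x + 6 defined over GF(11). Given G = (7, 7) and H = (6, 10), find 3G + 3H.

(1, 4)

First 3G:
Repeated addition: build up to 3G.
2G: tangent at (7, 7): λ = (3·7² + 9)/(2·7) ≡ 2/3. 3⁻¹ ≡ 4 (mod 11), so λ ≡ 2·4 ≡ 8.
  x = λ² - 7 - 7 = 64 - 14 ≡ 6; y = λ·(7 - 6) - 7 ≡ 1. → (6, 1)
3G: (6, 1) + (7, 7). λ = (7 - 1)/(7 - 6) ≡ 6/1 mod 11. 1⁻¹ ≡ 1 (mod 11) since 1·1 = 1 ≡ 1, so λ ≡ 6.
  x = λ² - 6 - 7 = 36 - 13 ≡ 1; y = λ·(6 - 1) - 1 ≡ 7. → (1, 7)
3G = (1, 7).
Next 3H:
Repeated addition: build up to 3H.
2H: tangent at (6, 10): λ = (3·6² + 9)/(2·10) ≡ 7/9. 9⁻¹ ≡ 5 (mod 11) since 9·5 = 45 ≡ 1, so λ ≡ 7·5 ≡ 2.
  x = λ² - 6 - 6 = 4 - 12 ≡ 3; y = λ·(6 - 3) - 10 ≡ 7. → (3, 7)
3H: (3, 7) + (6, 10). λ = (10 - 7)/(6 - 3) ≡ 3/3 mod 11. 3⁻¹ ≡ 4 (mod 11) since 3·4 = 12 ≡ 1, so λ ≡ 1.
  x = λ² - 3 - 6 = 1 - 9 ≡ 3; y = λ·(3 - 3) - 7 ≡ 4. → (3, 4)
3H = (3, 4).
Finally 3G + 3H:
(1, 7) + (3, 4). λ = (4 - 7)/(3 - 1) ≡ 8/2 mod 11. 2⁻¹ ≡ 6 (mod 11) since 2·6 = 12 ≡ 1, so λ ≡ 4.
  x = λ² - 1 - 3 = 16 - 4 ≡ 1; y = λ·(1 - 1) - 7 ≡ 4. → (1, 4)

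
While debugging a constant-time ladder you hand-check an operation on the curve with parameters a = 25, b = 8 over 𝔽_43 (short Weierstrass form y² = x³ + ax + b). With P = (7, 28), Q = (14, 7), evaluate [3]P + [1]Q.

First 3P:
Repeated addition: build up to 3P.
2P: tangent at (7, 28): λ = (3·7² + 25)/(2·28) ≡ 0/13. 13⁻¹ ≡ 10 (mod 43) since 13·10 = 130 ≡ 1, so λ ≡ 0·10 ≡ 0.
  x = λ² - 7 - 7 = 0 - 14 ≡ 29; y = λ·(7 - 29) - 28 ≡ 15. → (29, 15)
3P: (29, 15) + (7, 28). λ = (28 - 15)/(7 - 29) ≡ 13/21 mod 43. 21⁻¹ ≡ 41 (mod 43) since 21·41 = 861 ≡ 1, so λ ≡ 17.
  x = λ² - 29 - 7 = 289 - 36 ≡ 38; y = λ·(29 - 38) - 15 ≡ 4. → (38, 4)
3P = (38, 4).
Finally 3P + Q:
(38, 4) + (14, 7). λ = (7 - 4)/(14 - 38) ≡ 3/19 mod 43. 19⁻¹ ≡ 34 (mod 43), so λ ≡ 16.
  x = λ² - 38 - 14 = 256 - 52 ≡ 32; y = λ·(38 - 32) - 4 ≡ 6. → (32, 6)

(32, 6)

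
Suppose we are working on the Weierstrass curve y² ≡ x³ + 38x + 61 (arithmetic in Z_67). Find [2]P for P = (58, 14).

(33, 0)

tangent at (58, 14): λ = (3·58² + 38)/(2·14) ≡ 13/28. 28⁻¹ ≡ 12 (mod 67), so λ ≡ 13·12 ≡ 22.
  x = λ² - 58 - 58 = 484 - 116 ≡ 33; y = λ·(58 - 33) - 14 ≡ 0. → (33, 0)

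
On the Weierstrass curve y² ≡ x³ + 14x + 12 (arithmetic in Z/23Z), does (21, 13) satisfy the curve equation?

no

y² = 13² ≡ 8; x³ + 14x + 12 = 9567 ≡ 22 (mod 23). 8 ≠ 22.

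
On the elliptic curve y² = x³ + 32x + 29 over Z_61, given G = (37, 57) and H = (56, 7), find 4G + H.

(34, 10)

First 4G:
Repeated addition: build up to 4G.
2G: tangent at (37, 57): λ = (3·37² + 32)/(2·57) ≡ 52/53. 53⁻¹ ≡ 38 (mod 61) since 53·38 = 2014 ≡ 1, so λ ≡ 52·38 ≡ 24.
  x = λ² - 37 - 37 = 576 - 74 ≡ 14; y = λ·(37 - 14) - 57 ≡ 7. → (14, 7)
3G: (14, 7) + (37, 57). λ = (57 - 7)/(37 - 14) ≡ 50/23 mod 61. 23⁻¹ ≡ 8 (mod 61), so λ ≡ 34.
  x = λ² - 14 - 37 = 1156 - 51 ≡ 7; y = λ·(14 - 7) - 7 ≡ 48. → (7, 48)
4G: (7, 48) + (37, 57). λ = (57 - 48)/(37 - 7) ≡ 9/30 mod 61. 30⁻¹ ≡ 59 (mod 61), so λ ≡ 43.
  x = λ² - 7 - 37 = 1849 - 44 ≡ 36; y = λ·(7 - 36) - 48 ≡ 47. → (36, 47)
4G = (36, 47).
Finally 4G + H:
(36, 47) + (56, 7). λ = (7 - 47)/(56 - 36) ≡ 21/20 mod 61. 20⁻¹ ≡ 58 (mod 61), so λ ≡ 59.
  x = λ² - 36 - 56 = 3481 - 92 ≡ 34; y = λ·(36 - 34) - 47 ≡ 10. → (34, 10)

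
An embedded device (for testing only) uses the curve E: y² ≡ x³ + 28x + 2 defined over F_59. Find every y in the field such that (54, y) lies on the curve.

none

x³ + 28x + 2 = 158978 ≡ 32 (mod 59).
32 is a non-residue mod 59; no y exists.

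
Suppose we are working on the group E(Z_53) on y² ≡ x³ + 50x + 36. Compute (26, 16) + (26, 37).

O

The two points share x = 26 and their y-coordinates satisfy 16 + 37 ≡ 0 (mod 53), so they are inverses. Their sum is 𝒪.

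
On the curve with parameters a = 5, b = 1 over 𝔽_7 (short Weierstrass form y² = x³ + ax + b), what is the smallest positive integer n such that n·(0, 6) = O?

4

2P: tangent at (0, 6): λ = (3·0² + 5)/(2·6) ≡ 5/5. 5⁻¹ ≡ 3 (mod 7), so λ ≡ 5·3 ≡ 1.
  x = λ² - 0 - 0 = 1 - 0 ≡ 1; y = λ·(0 - 1) - 6 ≡ 0. → (1, 0)
3P: (1, 0) + (0, 6). λ = (6 - 0)/(0 - 1) ≡ 6/6 mod 7. 6⁻¹ ≡ 6 (mod 7) since 6·6 = 36 ≡ 1, so λ ≡ 1.
  x = λ² - 1 - 0 = 1 - 1 ≡ 0; y = λ·(1 - 0) - 0 ≡ 1. → (0, 1)
4P: (0, 1) + (0, 6): same x and y₁ ≡ -y₂, so the sum is O.
4P = O, so the order is 4.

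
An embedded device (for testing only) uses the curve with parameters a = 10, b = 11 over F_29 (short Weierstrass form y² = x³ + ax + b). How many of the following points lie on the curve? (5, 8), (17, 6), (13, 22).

(5, 8): 8² ≡ 6, rhs ≡ 12 → off.
(17, 6): 6² ≡ 7, rhs ≡ 19 → off.
(13, 22): 22² ≡ 20, rhs ≡ 18 → off.

0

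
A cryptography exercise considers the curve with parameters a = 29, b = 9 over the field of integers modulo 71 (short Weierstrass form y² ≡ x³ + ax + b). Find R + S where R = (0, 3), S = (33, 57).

(0, 3) + (33, 57). λ = (57 - 3)/(33 - 0) ≡ 54/33 mod 71. 33⁻¹ ≡ 28 (mod 71) since 33·28 = 924 ≡ 1, so λ ≡ 21.
  x = λ² - 0 - 33 = 441 - 33 ≡ 53; y = λ·(0 - 53) - 3 ≡ 20. → (53, 20)

(53, 20)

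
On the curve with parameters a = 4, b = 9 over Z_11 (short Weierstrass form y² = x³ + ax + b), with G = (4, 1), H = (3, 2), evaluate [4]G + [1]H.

First 4G:
Repeated addition: build up to 4G.
2G: tangent at (4, 1): λ = (3·4² + 4)/(2·1) ≡ 8/2. 2⁻¹ ≡ 6 (mod 11), so λ ≡ 8·6 ≡ 4.
  x = λ² - 4 - 4 = 16 - 8 ≡ 8; y = λ·(4 - 8) - 1 ≡ 5. → (8, 5)
3G: (8, 5) + (4, 1). λ = (1 - 5)/(4 - 8) ≡ 7/7 mod 11. 7⁻¹ ≡ 8 (mod 11), so λ ≡ 1.
  x = λ² - 8 - 4 = 1 - 12 ≡ 0; y = λ·(8 - 0) - 5 ≡ 3. → (0, 3)
4G: (0, 3) + (4, 1). λ = (1 - 3)/(4 - 0) ≡ 9/4 mod 11. 4⁻¹ ≡ 3 (mod 11) since 4·3 = 12 ≡ 1, so λ ≡ 5.
  x = λ² - 0 - 4 = 25 - 4 ≡ 10; y = λ·(0 - 10) - 3 ≡ 2. → (10, 2)
4G = (10, 2).
Finally 4G + H:
(10, 2) + (3, 2). λ = (2 - 2)/(3 - 10) ≡ 0/4 mod 11. 4⁻¹ ≡ 3 (mod 11), so λ ≡ 0.
  x = λ² - 10 - 3 = 0 - 13 ≡ 9; y = λ·(10 - 9) - 2 ≡ 9. → (9, 9)

(9, 9)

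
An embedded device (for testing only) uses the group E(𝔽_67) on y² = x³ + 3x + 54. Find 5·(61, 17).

Write P = (61, 17).
Repeated addition: build up to 5P.
2P: tangent at (61, 17): λ = (3·61² + 3)/(2·17) ≡ 44/34. 34⁻¹ ≡ 2 (mod 67), so λ ≡ 44·2 ≡ 21.
  x = λ² - 61 - 61 = 441 - 122 ≡ 51; y = λ·(61 - 51) - 17 ≡ 59. → (51, 59)
3P: (51, 59) + (61, 17). λ = (17 - 59)/(61 - 51) ≡ 25/10 mod 67. 10⁻¹ ≡ 47 (mod 67), so λ ≡ 36.
  x = λ² - 51 - 61 = 1296 - 112 ≡ 45; y = λ·(51 - 45) - 59 ≡ 23. → (45, 23)
4P: (45, 23) + (61, 17). λ = (17 - 23)/(61 - 45) ≡ 61/16 mod 67. 16⁻¹ ≡ 21 (mod 67), so λ ≡ 8.
  x = λ² - 45 - 61 = 64 - 106 ≡ 25; y = λ·(45 - 25) - 23 ≡ 3. → (25, 3)
5P: (25, 3) + (61, 17). λ = (17 - 3)/(61 - 25) ≡ 14/36 mod 67. 36⁻¹ ≡ 54 (mod 67), so λ ≡ 19.
  x = λ² - 25 - 61 = 361 - 86 ≡ 7; y = λ·(25 - 7) - 3 ≡ 4. → (7, 4)

(7, 4)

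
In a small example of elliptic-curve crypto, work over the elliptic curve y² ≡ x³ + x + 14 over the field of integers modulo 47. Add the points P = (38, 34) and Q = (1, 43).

(38, 34) + (1, 43). λ = (43 - 34)/(1 - 38) ≡ 9/10 mod 47. 10⁻¹ ≡ 33 (mod 47) since 10·33 = 330 ≡ 1, so λ ≡ 15.
  x = λ² - 38 - 1 = 225 - 39 ≡ 45; y = λ·(38 - 45) - 34 ≡ 2. → (45, 2)

(45, 2)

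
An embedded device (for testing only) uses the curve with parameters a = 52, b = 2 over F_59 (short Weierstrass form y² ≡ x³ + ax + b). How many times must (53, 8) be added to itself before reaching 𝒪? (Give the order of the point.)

3

2P: tangent at (53, 8): λ = (3·53² + 52)/(2·8) ≡ 42/16. 16⁻¹ ≡ 48 (mod 59) since 16·48 = 768 ≡ 1, so λ ≡ 42·48 ≡ 10.
  x = λ² - 53 - 53 = 100 - 106 ≡ 53; y = λ·(53 - 53) - 8 ≡ 51. → (53, 51)
3P: (53, 51) + (53, 8): same x and y₁ ≡ -y₂, so the sum is 𝒪.
3P = 𝒪, so the order is 3.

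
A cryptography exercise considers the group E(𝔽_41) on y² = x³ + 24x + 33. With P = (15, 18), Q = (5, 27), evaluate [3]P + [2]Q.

(21, 9)

First 3P:
Repeated addition: build up to 3P.
2P: tangent at (15, 18): λ = (3·15² + 24)/(2·18) ≡ 2/36. 36⁻¹ ≡ 8 (mod 41) since 36·8 = 288 ≡ 1, so λ ≡ 2·8 ≡ 16.
  x = λ² - 15 - 15 = 256 - 30 ≡ 21; y = λ·(15 - 21) - 18 ≡ 9. → (21, 9)
3P: (21, 9) + (15, 18). λ = (18 - 9)/(15 - 21) ≡ 9/35 mod 41. 35⁻¹ ≡ 34 (mod 41) since 35·34 = 1190 ≡ 1, so λ ≡ 19.
  x = λ² - 21 - 15 = 361 - 36 ≡ 38; y = λ·(21 - 38) - 9 ≡ 37. → (38, 37)
3P = (38, 37).
Next 2Q:
Repeated addition: build up to 2Q.
2Q: tangent at (5, 27): λ = (3·5² + 24)/(2·27) ≡ 17/13. 13⁻¹ ≡ 19 (mod 41) since 13·19 = 247 ≡ 1, so λ ≡ 17·19 ≡ 36.
  x = λ² - 5 - 5 = 1296 - 10 ≡ 15; y = λ·(5 - 15) - 27 ≡ 23. → (15, 23)
2Q = (15, 23).
Finally 3P + 2Q:
(38, 37) + (15, 23). λ = (23 - 37)/(15 - 38) ≡ 27/18 mod 41. 18⁻¹ ≡ 16 (mod 41) since 18·16 = 288 ≡ 1, so λ ≡ 22.
  x = λ² - 38 - 15 = 484 - 53 ≡ 21; y = λ·(38 - 21) - 37 ≡ 9. → (21, 9)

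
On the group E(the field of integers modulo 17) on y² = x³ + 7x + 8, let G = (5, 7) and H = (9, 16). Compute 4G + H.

First 4G:
Repeated addition: build up to 4G.
2G: tangent at (5, 7): λ = (3·5² + 7)/(2·7) ≡ 14/14. 14⁻¹ ≡ 11 (mod 17), so λ ≡ 14·11 ≡ 1.
  x = λ² - 5 - 5 = 1 - 10 ≡ 8; y = λ·(5 - 8) - 7 ≡ 7. → (8, 7)
3G: (8, 7) + (5, 7). λ = (7 - 7)/(5 - 8) ≡ 0/14 mod 17. 14⁻¹ ≡ 11 (mod 17), so λ ≡ 0.
  x = λ² - 8 - 5 = 0 - 13 ≡ 4; y = λ·(8 - 4) - 7 ≡ 10. → (4, 10)
4G: (4, 10) + (5, 7). λ = (7 - 10)/(5 - 4) ≡ 14/1 mod 17. 1⁻¹ ≡ 1 (mod 17) since 1·1 = 1 ≡ 1, so λ ≡ 14.
  x = λ² - 4 - 5 = 196 - 9 ≡ 0; y = λ·(4 - 0) - 10 ≡ 12. → (0, 12)
4G = (0, 12).
Finally 4G + H:
(0, 12) + (9, 16). λ = (16 - 12)/(9 - 0) ≡ 4/9 mod 17. 9⁻¹ ≡ 2 (mod 17), so λ ≡ 8.
  x = λ² - 0 - 9 = 64 - 9 ≡ 4; y = λ·(0 - 4) - 12 ≡ 7. → (4, 7)

(4, 7)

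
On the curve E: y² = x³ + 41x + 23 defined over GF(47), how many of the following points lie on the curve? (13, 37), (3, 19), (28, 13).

1

(13, 37): 37² ≡ 6, rhs ≡ 27 → off.
(3, 19): 19² ≡ 32, rhs ≡ 32 → on.
(28, 13): 13² ≡ 28, rhs ≡ 46 → off.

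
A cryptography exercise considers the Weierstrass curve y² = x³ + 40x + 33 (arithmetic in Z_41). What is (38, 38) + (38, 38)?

(2, 11)

tangent at (38, 38): λ = (3·38² + 40)/(2·38) ≡ 26/35. 35⁻¹ ≡ 34 (mod 41), so λ ≡ 26·34 ≡ 23.
  x = λ² - 38 - 38 = 529 - 76 ≡ 2; y = λ·(38 - 2) - 38 ≡ 11. → (2, 11)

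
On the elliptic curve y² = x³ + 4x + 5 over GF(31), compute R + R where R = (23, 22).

tangent at (23, 22): λ = (3·23² + 4)/(2·22) ≡ 10/13. 13⁻¹ ≡ 12 (mod 31), so λ ≡ 10·12 ≡ 27.
  x = λ² - 23 - 23 = 729 - 46 ≡ 1; y = λ·(23 - 1) - 22 ≡ 14. → (1, 14)

(1, 14)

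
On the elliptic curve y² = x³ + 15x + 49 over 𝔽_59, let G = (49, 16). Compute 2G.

tangent at (49, 16): λ = (3·49² + 15)/(2·16) ≡ 20/32. 32⁻¹ ≡ 24 (mod 59) since 32·24 = 768 ≡ 1, so λ ≡ 20·24 ≡ 8.
  x = λ² - 49 - 49 = 64 - 98 ≡ 25; y = λ·(49 - 25) - 16 ≡ 58. → (25, 58)

(25, 58)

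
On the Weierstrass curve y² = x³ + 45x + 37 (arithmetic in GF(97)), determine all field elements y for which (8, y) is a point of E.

x³ + 45x + 37 = 909 ≡ 36 (mod 97).
Square roots of 36 mod 97: 6 and 91 (since 6² = 36 ≡ 36).

6, 91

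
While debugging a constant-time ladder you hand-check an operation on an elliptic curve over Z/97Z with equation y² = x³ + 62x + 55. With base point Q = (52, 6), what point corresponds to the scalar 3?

(66, 35)

Repeated addition: build up to 3Q.
2Q: tangent at (52, 6): λ = (3·52² + 62)/(2·6) ≡ 26/12. 12⁻¹ ≡ 89 (mod 97), so λ ≡ 26·89 ≡ 83.
  x = λ² - 52 - 52 = 6889 - 104 ≡ 92; y = λ·(52 - 92) - 6 ≡ 69. → (92, 69)
3Q: (92, 69) + (52, 6). λ = (6 - 69)/(52 - 92) ≡ 34/57 mod 97. 57⁻¹ ≡ 80 (mod 97), so λ ≡ 4.
  x = λ² - 92 - 52 = 16 - 144 ≡ 66; y = λ·(92 - 66) - 69 ≡ 35. → (66, 35)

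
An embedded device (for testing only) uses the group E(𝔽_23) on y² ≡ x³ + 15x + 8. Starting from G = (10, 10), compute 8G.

(11, 20)

Repeated addition: build up to 8G.
2G: tangent at (10, 10): λ = (3·10² + 15)/(2·10) ≡ 16/20. 20⁻¹ ≡ 15 (mod 23), so λ ≡ 16·15 ≡ 10.
  x = λ² - 10 - 10 = 100 - 20 ≡ 11; y = λ·(10 - 11) - 10 ≡ 3. → (11, 3)
3G: (11, 3) + (10, 10). λ = (10 - 3)/(10 - 11) ≡ 7/22 mod 23. 22⁻¹ ≡ 22 (mod 23), so λ ≡ 16.
  x = λ² - 11 - 10 = 256 - 21 ≡ 5; y = λ·(11 - 5) - 3 ≡ 1. → (5, 1)
4G: (5, 1) + (10, 10). λ = (10 - 1)/(10 - 5) ≡ 9/5 mod 23. 5⁻¹ ≡ 14 (mod 23), so λ ≡ 11.
  x = λ² - 5 - 10 = 121 - 15 ≡ 14; y = λ·(5 - 14) - 1 ≡ 15. → (14, 15)
5G: (14, 15) + (10, 10). λ = (10 - 15)/(10 - 14) ≡ 18/19 mod 23. 19⁻¹ ≡ 17 (mod 23), so λ ≡ 7.
  x = λ² - 14 - 10 = 49 - 24 ≡ 2; y = λ·(14 - 2) - 15 ≡ 0. → (2, 0)
6G: (2, 0) + (10, 10). λ = (10 - 0)/(10 - 2) ≡ 10/8 mod 23. 8⁻¹ ≡ 3 (mod 23), so λ ≡ 7.
  x = λ² - 2 - 10 = 49 - 12 ≡ 14; y = λ·(2 - 14) - 0 ≡ 8. → (14, 8)
7G: (14, 8) + (10, 10). λ = (10 - 8)/(10 - 14) ≡ 2/19 mod 23. 19⁻¹ ≡ 17 (mod 23), so λ ≡ 11.
  x = λ² - 14 - 10 = 121 - 24 ≡ 5; y = λ·(14 - 5) - 8 ≡ 22. → (5, 22)
8G: (5, 22) + (10, 10). λ = (10 - 22)/(10 - 5) ≡ 11/5 mod 23. 5⁻¹ ≡ 14 (mod 23), so λ ≡ 16.
  x = λ² - 5 - 10 = 256 - 15 ≡ 11; y = λ·(5 - 11) - 22 ≡ 20. → (11, 20)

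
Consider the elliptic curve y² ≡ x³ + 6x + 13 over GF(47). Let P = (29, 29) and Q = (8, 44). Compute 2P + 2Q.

First 2P:
Repeated addition: build up to 2P.
2P: tangent at (29, 29): λ = (3·29² + 6)/(2·29) ≡ 38/11. 11⁻¹ ≡ 30 (mod 47), so λ ≡ 38·30 ≡ 12.
  x = λ² - 29 - 29 = 144 - 58 ≡ 39; y = λ·(29 - 39) - 29 ≡ 39. → (39, 39)
2P = (39, 39).
Next 2Q:
Repeated addition: build up to 2Q.
2Q: tangent at (8, 44): λ = (3·8² + 6)/(2·44) ≡ 10/41. 41⁻¹ ≡ 39 (mod 47), so λ ≡ 10·39 ≡ 14.
  x = λ² - 8 - 8 = 196 - 16 ≡ 39; y = λ·(8 - 39) - 44 ≡ 39. → (39, 39)
2Q = (39, 39).
Finally 2P + 2Q:
tangent at (39, 39): λ = (3·39² + 6)/(2·39) ≡ 10/31. 31⁻¹ ≡ 44 (mod 47), so λ ≡ 10·44 ≡ 17.
  x = λ² - 39 - 39 = 289 - 78 ≡ 23; y = λ·(39 - 23) - 39 ≡ 45. → (23, 45)

(23, 45)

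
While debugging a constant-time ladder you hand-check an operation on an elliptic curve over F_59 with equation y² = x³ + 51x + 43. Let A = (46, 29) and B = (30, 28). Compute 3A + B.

(33, 32)

First 3A:
Repeated addition: build up to 3A.
2A: tangent at (46, 29): λ = (3·46² + 51)/(2·29) ≡ 27/58. 58⁻¹ ≡ 58 (mod 59) since 58·58 = 3364 ≡ 1, so λ ≡ 27·58 ≡ 32.
  x = λ² - 46 - 46 = 1024 - 92 ≡ 47; y = λ·(46 - 47) - 29 ≡ 57. → (47, 57)
3A: (47, 57) + (46, 29). λ = (29 - 57)/(46 - 47) ≡ 31/58 mod 59. 58⁻¹ ≡ 58 (mod 59), so λ ≡ 28.
  x = λ² - 47 - 46 = 784 - 93 ≡ 42; y = λ·(47 - 42) - 57 ≡ 24. → (42, 24)
3A = (42, 24).
Finally 3A + B:
(42, 24) + (30, 28). λ = (28 - 24)/(30 - 42) ≡ 4/47 mod 59. 47⁻¹ ≡ 54 (mod 59), so λ ≡ 39.
  x = λ² - 42 - 30 = 1521 - 72 ≡ 33; y = λ·(42 - 33) - 24 ≡ 32. → (33, 32)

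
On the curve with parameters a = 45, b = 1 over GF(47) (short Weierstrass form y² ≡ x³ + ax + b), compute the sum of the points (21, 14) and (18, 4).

(40, 1)

(21, 14) + (18, 4). λ = (4 - 14)/(18 - 21) ≡ 37/44 mod 47. 44⁻¹ ≡ 31 (mod 47), so λ ≡ 19.
  x = λ² - 21 - 18 = 361 - 39 ≡ 40; y = λ·(21 - 40) - 14 ≡ 1. → (40, 1)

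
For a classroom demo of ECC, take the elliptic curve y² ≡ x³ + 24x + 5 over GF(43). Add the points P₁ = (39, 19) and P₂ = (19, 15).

(39, 19) + (19, 15). λ = (15 - 19)/(19 - 39) ≡ 39/23 mod 43. 23⁻¹ ≡ 15 (mod 43) since 23·15 = 345 ≡ 1, so λ ≡ 26.
  x = λ² - 39 - 19 = 676 - 58 ≡ 16; y = λ·(39 - 16) - 19 ≡ 20. → (16, 20)

(16, 20)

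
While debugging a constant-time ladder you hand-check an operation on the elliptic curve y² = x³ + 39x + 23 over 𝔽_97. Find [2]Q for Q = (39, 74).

tangent at (39, 74): λ = (3·39² + 39)/(2·74) ≡ 43/51. 51⁻¹ ≡ 78 (mod 97), so λ ≡ 43·78 ≡ 56.
  x = λ² - 39 - 39 = 3136 - 78 ≡ 51; y = λ·(39 - 51) - 74 ≡ 30. → (51, 30)

(51, 30)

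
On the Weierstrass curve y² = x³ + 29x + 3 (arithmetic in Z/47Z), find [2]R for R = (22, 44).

tangent at (22, 44): λ = (3·22² + 29)/(2·44) ≡ 24/41. 41⁻¹ ≡ 39 (mod 47) since 41·39 = 1599 ≡ 1, so λ ≡ 24·39 ≡ 43.
  x = λ² - 22 - 22 = 1849 - 44 ≡ 19; y = λ·(22 - 19) - 44 ≡ 38. → (19, 38)

(19, 38)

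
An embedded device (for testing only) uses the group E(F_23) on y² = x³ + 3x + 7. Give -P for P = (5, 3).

(5, 20)

-(5, 3) = (5, -3 mod 23) = (5, 20).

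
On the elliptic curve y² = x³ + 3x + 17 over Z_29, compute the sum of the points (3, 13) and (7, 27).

(24, 15)

(3, 13) + (7, 27). λ = (27 - 13)/(7 - 3) ≡ 14/4 mod 29. 4⁻¹ ≡ 22 (mod 29), so λ ≡ 18.
  x = λ² - 3 - 7 = 324 - 10 ≡ 24; y = λ·(3 - 24) - 13 ≡ 15. → (24, 15)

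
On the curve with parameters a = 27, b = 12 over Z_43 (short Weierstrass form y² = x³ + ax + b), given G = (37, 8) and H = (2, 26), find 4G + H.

First 4G:
Repeated addition: build up to 4G.
2G: tangent at (37, 8): λ = (3·37² + 27)/(2·8) ≡ 6/16. 16⁻¹ ≡ 35 (mod 43), so λ ≡ 6·35 ≡ 38.
  x = λ² - 37 - 37 = 1444 - 74 ≡ 37; y = λ·(37 - 37) - 8 ≡ 35. → (37, 35)
3G: (37, 35) + (37, 8): same x and y₁ ≡ -y₂, so the sum is O.
4G: O + (37, 8) = (37, 8) (identity).
4G = (37, 8).
Finally 4G + H:
(37, 8) + (2, 26). λ = (26 - 8)/(2 - 37) ≡ 18/8 mod 43. 8⁻¹ ≡ 27 (mod 43), so λ ≡ 13.
  x = λ² - 37 - 2 = 169 - 39 ≡ 1; y = λ·(37 - 1) - 8 ≡ 30. → (1, 30)

(1, 30)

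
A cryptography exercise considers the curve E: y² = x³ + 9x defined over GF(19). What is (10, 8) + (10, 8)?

tangent at (10, 8): λ = (3·10² + 9)/(2·8) ≡ 5/16. 16⁻¹ ≡ 6 (mod 19), so λ ≡ 5·6 ≡ 11.
  x = λ² - 10 - 10 = 121 - 20 ≡ 6; y = λ·(10 - 6) - 8 ≡ 17. → (6, 17)

(6, 17)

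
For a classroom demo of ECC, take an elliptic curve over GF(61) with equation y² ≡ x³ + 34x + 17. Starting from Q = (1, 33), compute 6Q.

Double-and-add on 6 = (110)₂. Start with Q = (1, 33) for the leading 1-bit.
double: tangent at (1, 33): λ = (3·1² + 34)/(2·33) ≡ 37/5. 5⁻¹ ≡ 49 (mod 61), so λ ≡ 37·49 ≡ 44.
  x = λ² - 1 - 1 = 1936 - 2 ≡ 43; y = λ·(1 - 43) - 33 ≡ 10. → (43, 10)
add Q: (43, 10) + (1, 33). λ = (33 - 10)/(1 - 43) ≡ 23/19 mod 61. 19⁻¹ ≡ 45 (mod 61) since 19·45 = 855 ≡ 1, so λ ≡ 59.
  x = λ² - 43 - 1 = 3481 - 44 ≡ 21; y = λ·(43 - 21) - 10 ≡ 7. → (21, 7)
double: tangent at (21, 7): λ = (3·21² + 34)/(2·7) ≡ 15/14. 14⁻¹ ≡ 48 (mod 61), so λ ≡ 15·48 ≡ 49.
  x = λ² - 21 - 21 = 2401 - 42 ≡ 41; y = λ·(21 - 41) - 7 ≡ 50. → (41, 50)

(41, 50)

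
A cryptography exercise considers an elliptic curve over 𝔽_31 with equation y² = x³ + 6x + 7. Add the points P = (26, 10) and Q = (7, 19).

(26, 10) + (7, 19). λ = (19 - 10)/(7 - 26) ≡ 9/12 mod 31. 12⁻¹ ≡ 13 (mod 31) since 12·13 = 156 ≡ 1, so λ ≡ 24.
  x = λ² - 26 - 7 = 576 - 33 ≡ 16; y = λ·(26 - 16) - 10 ≡ 13. → (16, 13)

(16, 13)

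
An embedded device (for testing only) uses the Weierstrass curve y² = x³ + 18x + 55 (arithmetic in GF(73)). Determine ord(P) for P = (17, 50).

11

2P: tangent at (17, 50): λ = (3·17² + 18)/(2·50) ≡ 9/27. 27⁻¹ ≡ 46 (mod 73) since 27·46 = 1242 ≡ 1, so λ ≡ 9·46 ≡ 49.
  x = λ² - 17 - 17 = 2401 - 34 ≡ 31; y = λ·(17 - 31) - 50 ≡ 67. → (31, 67)
3P: (31, 67) + (17, 50). λ = (50 - 67)/(17 - 31) ≡ 56/59 mod 73. 59⁻¹ ≡ 26 (mod 73), so λ ≡ 69.
  x = λ² - 31 - 17 = 4761 - 48 ≡ 41; y = λ·(31 - 41) - 67 ≡ 46. → (41, 46)
4P: (41, 46) + (17, 50). λ = (50 - 46)/(17 - 41) ≡ 4/49 mod 73. 49⁻¹ ≡ 3 (mod 73), so λ ≡ 12.
  x = λ² - 41 - 17 = 144 - 58 ≡ 13; y = λ·(41 - 13) - 46 ≡ 71. → (13, 71)
5P: (13, 71) + (17, 50). λ = (50 - 71)/(17 - 13) ≡ 52/4 mod 73. 4⁻¹ ≡ 55 (mod 73), so λ ≡ 13.
  x = λ² - 13 - 17 = 169 - 30 ≡ 66; y = λ·(13 - 66) - 71 ≡ 43. → (66, 43)
6P: (66, 43) + (17, 50). λ = (50 - 43)/(17 - 66) ≡ 7/24 mod 73. 24⁻¹ ≡ 70 (mod 73), so λ ≡ 52.
  x = λ² - 66 - 17 = 2704 - 83 ≡ 66; y = λ·(66 - 66) - 43 ≡ 30. → (66, 30)
7P: (66, 30) + (17, 50). λ = (50 - 30)/(17 - 66) ≡ 20/24 mod 73. 24⁻¹ ≡ 70 (mod 73), so λ ≡ 13.
  x = λ² - 66 - 17 = 169 - 83 ≡ 13; y = λ·(66 - 13) - 30 ≡ 2. → (13, 2)
8P: (13, 2) + (17, 50). λ = (50 - 2)/(17 - 13) ≡ 48/4 mod 73. 4⁻¹ ≡ 55 (mod 73) since 4·55 = 220 ≡ 1, so λ ≡ 12.
  x = λ² - 13 - 17 = 144 - 30 ≡ 41; y = λ·(13 - 41) - 2 ≡ 27. → (41, 27)
9P: (41, 27) + (17, 50). λ = (50 - 27)/(17 - 41) ≡ 23/49 mod 73. 49⁻¹ ≡ 3 (mod 73), so λ ≡ 69.
  x = λ² - 41 - 17 = 4761 - 58 ≡ 31; y = λ·(41 - 31) - 27 ≡ 6. → (31, 6)
10P: (31, 6) + (17, 50). λ = (50 - 6)/(17 - 31) ≡ 44/59 mod 73. 59⁻¹ ≡ 26 (mod 73), so λ ≡ 49.
  x = λ² - 31 - 17 = 2401 - 48 ≡ 17; y = λ·(31 - 17) - 6 ≡ 23. → (17, 23)
11P: (17, 23) + (17, 50): same x and y₁ ≡ -y₂, so the sum is O.
11P = O, so the order is 11.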